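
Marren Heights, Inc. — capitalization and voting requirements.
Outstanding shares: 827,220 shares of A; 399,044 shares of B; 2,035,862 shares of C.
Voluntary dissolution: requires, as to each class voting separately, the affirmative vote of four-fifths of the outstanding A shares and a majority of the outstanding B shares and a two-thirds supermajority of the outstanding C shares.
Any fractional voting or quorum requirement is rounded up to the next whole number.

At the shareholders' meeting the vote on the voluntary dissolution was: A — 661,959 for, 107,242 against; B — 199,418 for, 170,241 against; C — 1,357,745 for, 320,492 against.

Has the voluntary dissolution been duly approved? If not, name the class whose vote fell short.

A: 4/5 of 827220 = 661776; 661,776 required, 661,959 in favor — approved.
B: a majority of 399044 is 199523; 199,523 required, 199,418 in favor — not approved.
C: 2/3 of 2035862 = 1357241.33, rounded up to 1357242; 1,357,242 required, 1,357,745 in favor — approved.

Not approved — the B shares did not give the required vote.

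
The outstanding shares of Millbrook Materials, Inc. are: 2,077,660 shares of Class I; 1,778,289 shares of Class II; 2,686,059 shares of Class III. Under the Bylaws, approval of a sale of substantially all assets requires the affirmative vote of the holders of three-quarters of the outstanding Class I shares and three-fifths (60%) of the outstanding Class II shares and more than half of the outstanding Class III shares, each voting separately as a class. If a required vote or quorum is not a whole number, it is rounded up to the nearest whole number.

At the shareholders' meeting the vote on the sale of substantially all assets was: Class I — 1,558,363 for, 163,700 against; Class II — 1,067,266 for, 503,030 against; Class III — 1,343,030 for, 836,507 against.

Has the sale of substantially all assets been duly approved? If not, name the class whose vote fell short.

Approved — every class gave the required vote.

Class I: 3/4 of 2077660 = 1558245; 1,558,245 required, 1,558,363 in favor — approved.
Class II: 3/5 of 1778289 = 1066973.40, rounded up to 1066974; 1,066,974 required, 1,067,266 in favor — approved.
Class III: a majority of 2686059 is 1343030; 1,343,030 required, 1,343,030 in favor — approved.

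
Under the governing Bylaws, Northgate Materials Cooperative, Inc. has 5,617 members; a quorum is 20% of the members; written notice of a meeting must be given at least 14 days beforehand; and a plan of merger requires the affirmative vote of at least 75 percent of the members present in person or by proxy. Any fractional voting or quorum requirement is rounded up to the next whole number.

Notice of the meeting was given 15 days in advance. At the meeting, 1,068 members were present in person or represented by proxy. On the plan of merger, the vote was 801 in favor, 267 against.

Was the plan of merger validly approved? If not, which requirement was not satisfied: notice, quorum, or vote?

Notice: 15 days given; 14 required. Satisfied.
Quorum: 20% of 5,617 = 1,123.40, rounded up to 1,124; 1,068 present. Not satisfied.
Vote: requires three-fourths of those present (1,068); 3/4 of 1068 = 801, so 801 needed; 801 in favor. Satisfied.

Invalid — quorum requirement not satisfied.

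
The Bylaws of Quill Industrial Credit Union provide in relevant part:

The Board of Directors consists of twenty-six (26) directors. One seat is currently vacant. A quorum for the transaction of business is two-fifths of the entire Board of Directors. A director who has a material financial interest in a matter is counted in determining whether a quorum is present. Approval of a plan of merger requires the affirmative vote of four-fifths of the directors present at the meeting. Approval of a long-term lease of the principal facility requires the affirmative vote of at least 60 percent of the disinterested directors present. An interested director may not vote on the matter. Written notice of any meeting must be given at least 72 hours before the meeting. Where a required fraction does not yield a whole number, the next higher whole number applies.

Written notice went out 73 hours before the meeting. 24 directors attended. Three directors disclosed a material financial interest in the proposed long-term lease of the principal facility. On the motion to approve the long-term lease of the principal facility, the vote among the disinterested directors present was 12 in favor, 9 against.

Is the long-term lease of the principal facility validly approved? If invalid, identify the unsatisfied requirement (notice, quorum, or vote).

Notice: 73 hours given; 72 required (73 ≥ 72). Satisfied.
Quorum: 24 present (interested directors count toward quorum); quorum is 11. Satisfied.
Vote: the long-term lease of the principal facility requires three-fifths of the disinterested directors present (24 − 3 = 21). 3/5 of 21 = 12.60, rounded up to 13, so 13 affirmative votes are needed; 12 voted in favor. Not satisfied.

Invalid — vote requirement not satisfied.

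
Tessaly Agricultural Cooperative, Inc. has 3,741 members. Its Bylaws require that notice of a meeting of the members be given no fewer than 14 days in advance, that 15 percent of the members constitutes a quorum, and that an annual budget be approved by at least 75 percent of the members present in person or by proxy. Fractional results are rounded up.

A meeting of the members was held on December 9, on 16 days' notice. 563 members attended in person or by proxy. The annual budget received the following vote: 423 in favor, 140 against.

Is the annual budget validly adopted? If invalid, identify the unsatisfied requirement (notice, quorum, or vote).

Notice: 16 days given; 14 required. Satisfied.
Quorum: 15% of 3,741 = 561.15, rounded up to 562; 563 present. Satisfied.
Vote: requires three-fourths of those present (563); 3/4 of 563 = 422.25, rounded up to 423, so 423 needed; 423 in favor. Satisfied.

Valid — all requirements satisfied.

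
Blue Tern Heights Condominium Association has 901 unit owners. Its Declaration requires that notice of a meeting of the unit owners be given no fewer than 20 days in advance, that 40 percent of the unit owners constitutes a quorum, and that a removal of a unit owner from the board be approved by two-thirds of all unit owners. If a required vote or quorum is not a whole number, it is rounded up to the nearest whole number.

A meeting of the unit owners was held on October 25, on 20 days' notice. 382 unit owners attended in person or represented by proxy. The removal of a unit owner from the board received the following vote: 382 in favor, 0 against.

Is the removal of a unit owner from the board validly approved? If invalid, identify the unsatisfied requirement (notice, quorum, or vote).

Notice: 20 days given; 20 required. Satisfied.
Quorum: 40% of 901 = 360.40, rounded up to 361; 382 present. Satisfied.
Vote: requires two-thirds of all unit owners (901); 2/3 of 901 = 600.67, rounded up to 601, so 601 needed; 382 in favor. Not satisfied.

Invalid — vote requirement not satisfied.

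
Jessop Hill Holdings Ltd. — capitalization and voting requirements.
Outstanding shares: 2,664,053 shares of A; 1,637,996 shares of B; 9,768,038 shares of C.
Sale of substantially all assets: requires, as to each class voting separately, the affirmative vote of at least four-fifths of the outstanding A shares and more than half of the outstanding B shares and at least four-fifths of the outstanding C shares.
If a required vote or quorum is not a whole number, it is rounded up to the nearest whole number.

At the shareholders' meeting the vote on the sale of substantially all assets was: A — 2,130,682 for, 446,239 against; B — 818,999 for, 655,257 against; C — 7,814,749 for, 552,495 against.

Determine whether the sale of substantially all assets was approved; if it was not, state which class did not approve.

Not approved — the A shares did not give the required vote.

A: 4/5 of 2664053 = 2131242.40, rounded up to 2131243; 2,131,243 required, 2,130,682 in favor — not approved.
B: a majority of 1637996 is 818999; 818,999 required, 818,999 in favor — approved.
C: 4/5 of 9768038 = 7814430.40, rounded up to 7814431; 7,814,431 required, 7,814,749 in favor — approved.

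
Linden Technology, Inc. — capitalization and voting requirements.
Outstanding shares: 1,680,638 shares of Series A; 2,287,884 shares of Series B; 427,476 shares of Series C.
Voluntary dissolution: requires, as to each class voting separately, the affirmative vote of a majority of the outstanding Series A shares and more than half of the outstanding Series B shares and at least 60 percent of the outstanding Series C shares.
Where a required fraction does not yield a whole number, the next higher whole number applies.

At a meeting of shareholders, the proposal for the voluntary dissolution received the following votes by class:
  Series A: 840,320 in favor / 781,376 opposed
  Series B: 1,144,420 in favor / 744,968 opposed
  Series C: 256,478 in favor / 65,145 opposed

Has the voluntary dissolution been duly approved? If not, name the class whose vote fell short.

Not approved — the Series C shares did not give the required vote.

Series A: a majority of 1680638 is 840320; 840,320 required, 840,320 in favor — approved.
Series B: a majority of 2287884 is 1143943; 1,143,943 required, 1,144,420 in favor — approved.
Series C: 3/5 of 427476 = 256485.60, rounded up to 256486; 256,486 required, 256,478 in favor — not approved.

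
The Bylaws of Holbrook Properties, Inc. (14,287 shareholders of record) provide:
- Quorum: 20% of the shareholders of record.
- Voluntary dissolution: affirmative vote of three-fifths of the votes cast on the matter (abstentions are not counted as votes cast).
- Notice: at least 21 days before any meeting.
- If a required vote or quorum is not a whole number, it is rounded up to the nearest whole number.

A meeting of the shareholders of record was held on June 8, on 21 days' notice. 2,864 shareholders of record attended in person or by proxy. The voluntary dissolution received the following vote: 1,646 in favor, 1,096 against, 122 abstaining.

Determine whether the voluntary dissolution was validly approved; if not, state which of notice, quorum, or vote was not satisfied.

Valid — all requirements satisfied.

Notice: 21 days given; 21 required. Satisfied.
Quorum: 20% of 14,287 = 2,857.40, rounded up to 2,858; 2,864 present. Satisfied.
Vote: requires three-fifths of the votes cast (2,864 − 122 abstaining = 2,742); 3/5 of 2742 = 1645.20, rounded up to 1646, so 1,646 needed; 1,646 in favor. Satisfied.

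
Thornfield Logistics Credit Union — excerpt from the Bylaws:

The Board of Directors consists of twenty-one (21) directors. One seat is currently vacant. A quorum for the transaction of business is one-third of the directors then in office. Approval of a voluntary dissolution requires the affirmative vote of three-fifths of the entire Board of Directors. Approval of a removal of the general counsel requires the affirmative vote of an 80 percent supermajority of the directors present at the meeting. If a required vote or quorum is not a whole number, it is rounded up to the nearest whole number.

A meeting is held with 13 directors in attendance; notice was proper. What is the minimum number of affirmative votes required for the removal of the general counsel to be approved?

The removal of the general counsel requires four-fifths of the directors present (13).
4/5 of 13 = 10.40, rounded up to 11.

11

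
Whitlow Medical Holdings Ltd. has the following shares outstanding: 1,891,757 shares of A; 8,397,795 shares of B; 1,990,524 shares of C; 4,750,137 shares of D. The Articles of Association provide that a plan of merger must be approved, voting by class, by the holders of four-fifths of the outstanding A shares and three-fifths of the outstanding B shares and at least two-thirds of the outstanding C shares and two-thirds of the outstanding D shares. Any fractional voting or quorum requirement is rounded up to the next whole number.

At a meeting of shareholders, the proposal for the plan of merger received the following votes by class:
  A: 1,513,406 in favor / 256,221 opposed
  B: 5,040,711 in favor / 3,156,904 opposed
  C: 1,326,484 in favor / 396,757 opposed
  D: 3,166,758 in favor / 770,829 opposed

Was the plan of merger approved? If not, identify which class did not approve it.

Not approved — the C shares did not give the required vote.

A: 4/5 of 1891757 = 1513405.60, rounded up to 1513406; 1,513,406 required, 1,513,406 in favor — approved.
B: 3/5 of 8397795 = 5038677; 5,038,677 required, 5,040,711 in favor — approved.
C: 2/3 of 1990524 = 1327016; 1,327,016 required, 1,326,484 in favor — not approved.
D: 2/3 of 4750137 = 3166758; 3,166,758 required, 3,166,758 in favor — approved.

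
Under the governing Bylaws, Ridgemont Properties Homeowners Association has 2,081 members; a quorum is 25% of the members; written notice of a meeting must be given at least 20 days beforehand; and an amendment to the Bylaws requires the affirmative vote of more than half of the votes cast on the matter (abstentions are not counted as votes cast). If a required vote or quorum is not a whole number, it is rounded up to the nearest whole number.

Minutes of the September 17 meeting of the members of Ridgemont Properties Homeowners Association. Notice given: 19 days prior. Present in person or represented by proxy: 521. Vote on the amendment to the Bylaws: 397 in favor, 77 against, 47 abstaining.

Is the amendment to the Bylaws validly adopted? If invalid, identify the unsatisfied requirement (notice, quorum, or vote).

Invalid — notice requirement not satisfied.

Notice: 19 days given; 20 required. Not satisfied.
Quorum: 25% of 2,081 = 520.25, rounded up to 521; 521 present. Satisfied.
Vote: requires a majority of the votes cast (521 − 47 abstaining = 474); a majority of 474 is 238, so 238 needed; 397 in favor. Satisfied.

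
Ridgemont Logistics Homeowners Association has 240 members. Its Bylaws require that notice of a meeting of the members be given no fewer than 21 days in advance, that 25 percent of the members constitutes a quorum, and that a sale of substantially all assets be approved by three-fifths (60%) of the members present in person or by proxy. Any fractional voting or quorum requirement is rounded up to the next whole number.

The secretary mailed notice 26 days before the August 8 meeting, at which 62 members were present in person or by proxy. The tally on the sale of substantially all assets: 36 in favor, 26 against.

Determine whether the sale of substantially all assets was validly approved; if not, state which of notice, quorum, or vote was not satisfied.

Invalid — vote requirement not satisfied.

Notice: 26 days given; 21 required. Satisfied.
Quorum: 25% of 240 = 60; 62 present. Satisfied.
Vote: requires three-fifths of those present (62); 3/5 of 62 = 37.20, rounded up to 38, so 38 needed; 36 in favor. Not satisfied.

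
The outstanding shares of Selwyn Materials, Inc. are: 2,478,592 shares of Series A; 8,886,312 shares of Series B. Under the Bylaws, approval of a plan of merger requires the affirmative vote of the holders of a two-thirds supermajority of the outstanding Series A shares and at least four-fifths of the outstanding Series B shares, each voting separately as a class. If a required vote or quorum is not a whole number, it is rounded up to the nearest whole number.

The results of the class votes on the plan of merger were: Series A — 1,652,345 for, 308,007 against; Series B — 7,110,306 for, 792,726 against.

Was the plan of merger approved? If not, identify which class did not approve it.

Not approved — the Series A shares did not give the required vote.

Series A: 2/3 of 2478592 = 1652394.67, rounded up to 1652395; 1,652,395 required, 1,652,345 in favor — not approved.
Series B: 4/5 of 8886312 = 7109049.60, rounded up to 7109050; 7,109,050 required, 7,110,306 in favor — approved.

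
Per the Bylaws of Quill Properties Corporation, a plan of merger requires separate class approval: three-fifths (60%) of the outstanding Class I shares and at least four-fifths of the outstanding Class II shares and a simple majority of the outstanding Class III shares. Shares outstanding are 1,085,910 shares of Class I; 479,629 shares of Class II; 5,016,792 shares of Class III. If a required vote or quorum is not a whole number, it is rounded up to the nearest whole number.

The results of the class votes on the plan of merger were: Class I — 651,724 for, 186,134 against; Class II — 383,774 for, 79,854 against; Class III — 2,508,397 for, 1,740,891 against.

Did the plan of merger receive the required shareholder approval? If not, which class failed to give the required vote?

Approved — every class gave the required vote.

Class I: 3/5 of 1085910 = 651546; 651,546 required, 651,724 in favor — approved.
Class II: 4/5 of 479629 = 383703.20, rounded up to 383704; 383,704 required, 383,774 in favor — approved.
Class III: a majority of 5016792 is 2508397; 2,508,397 required, 2,508,397 in favor — approved.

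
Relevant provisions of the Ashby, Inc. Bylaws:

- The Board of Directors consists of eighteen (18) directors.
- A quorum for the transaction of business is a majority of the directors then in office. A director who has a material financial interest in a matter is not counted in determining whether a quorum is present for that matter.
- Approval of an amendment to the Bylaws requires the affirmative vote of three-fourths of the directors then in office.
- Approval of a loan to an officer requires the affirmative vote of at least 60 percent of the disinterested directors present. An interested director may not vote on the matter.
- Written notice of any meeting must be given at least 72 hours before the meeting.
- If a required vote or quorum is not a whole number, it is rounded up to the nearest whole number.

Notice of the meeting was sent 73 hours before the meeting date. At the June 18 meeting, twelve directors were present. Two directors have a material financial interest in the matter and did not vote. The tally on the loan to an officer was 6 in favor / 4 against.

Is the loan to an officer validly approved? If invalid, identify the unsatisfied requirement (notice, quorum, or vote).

Notice: 73 hours given; 72 required (73 ≥ 72). Satisfied.
Quorum: 12 present, but the 2 interested directors do not count, leaving 10. Quorum is 10. Satisfied.
Vote: the loan to an officer requires three-fifths of the disinterested directors present (12 − 2 = 10). 3/5 of 10 = 6, so 6 affirmative votes are needed; 6 voted in favor. Satisfied.

Valid — all requirements satisfied.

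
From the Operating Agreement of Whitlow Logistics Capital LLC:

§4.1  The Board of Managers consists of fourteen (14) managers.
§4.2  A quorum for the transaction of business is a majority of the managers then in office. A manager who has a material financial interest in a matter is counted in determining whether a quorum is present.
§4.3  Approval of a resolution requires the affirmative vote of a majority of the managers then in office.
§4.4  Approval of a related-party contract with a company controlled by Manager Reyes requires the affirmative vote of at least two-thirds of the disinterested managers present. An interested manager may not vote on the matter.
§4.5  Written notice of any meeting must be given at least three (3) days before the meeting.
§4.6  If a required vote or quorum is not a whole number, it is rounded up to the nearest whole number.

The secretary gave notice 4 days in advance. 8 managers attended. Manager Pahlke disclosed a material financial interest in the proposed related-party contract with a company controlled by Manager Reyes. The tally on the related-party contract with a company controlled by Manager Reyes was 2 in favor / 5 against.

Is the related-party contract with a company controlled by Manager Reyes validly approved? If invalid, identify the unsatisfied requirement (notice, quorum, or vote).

Invalid — vote requirement not satisfied.

Notice: 4 days given; 3 required (4 ≥ 3). Satisfied.
Quorum: 8 present (interested managers count toward quorum); quorum is 8. Satisfied.
Vote: the related-party contract with a company controlled by Manager Reyes requires two-thirds of the disinterested managers present (8 − 1 = 7). 2/3 of 7 = 4.67, rounded up to 5, so 5 affirmative votes are needed; 2 voted in favor. Not satisfied.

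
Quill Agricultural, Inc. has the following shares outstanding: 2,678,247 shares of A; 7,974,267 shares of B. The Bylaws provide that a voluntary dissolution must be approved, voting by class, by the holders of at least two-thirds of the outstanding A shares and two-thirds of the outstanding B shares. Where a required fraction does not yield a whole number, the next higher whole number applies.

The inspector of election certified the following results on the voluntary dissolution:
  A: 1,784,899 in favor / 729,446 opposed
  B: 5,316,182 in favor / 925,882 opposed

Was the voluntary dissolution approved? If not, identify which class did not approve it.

Not approved — the A shares did not give the required vote.

A: 2/3 of 2678247 = 1785498; 1,785,498 required, 1,784,899 in favor — not approved.
B: 2/3 of 7974267 = 5316178; 5,316,178 required, 5,316,182 in favor — approved.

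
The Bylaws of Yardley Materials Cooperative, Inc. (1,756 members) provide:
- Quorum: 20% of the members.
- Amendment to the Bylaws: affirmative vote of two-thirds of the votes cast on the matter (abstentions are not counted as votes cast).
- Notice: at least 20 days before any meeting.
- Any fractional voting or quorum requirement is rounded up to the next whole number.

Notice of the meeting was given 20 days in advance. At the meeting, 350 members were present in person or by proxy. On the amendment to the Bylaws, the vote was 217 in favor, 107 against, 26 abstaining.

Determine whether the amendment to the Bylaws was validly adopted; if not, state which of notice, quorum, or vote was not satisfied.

Invalid — quorum requirement not satisfied.

Notice: 20 days given; 20 required. Satisfied.
Quorum: 20% of 1,756 = 351.20, rounded up to 352; 350 present. Not satisfied.
Vote: requires two-thirds of the votes cast (350 − 26 abstaining = 324); 2/3 of 324 = 216, so 216 needed; 217 in favor. Satisfied.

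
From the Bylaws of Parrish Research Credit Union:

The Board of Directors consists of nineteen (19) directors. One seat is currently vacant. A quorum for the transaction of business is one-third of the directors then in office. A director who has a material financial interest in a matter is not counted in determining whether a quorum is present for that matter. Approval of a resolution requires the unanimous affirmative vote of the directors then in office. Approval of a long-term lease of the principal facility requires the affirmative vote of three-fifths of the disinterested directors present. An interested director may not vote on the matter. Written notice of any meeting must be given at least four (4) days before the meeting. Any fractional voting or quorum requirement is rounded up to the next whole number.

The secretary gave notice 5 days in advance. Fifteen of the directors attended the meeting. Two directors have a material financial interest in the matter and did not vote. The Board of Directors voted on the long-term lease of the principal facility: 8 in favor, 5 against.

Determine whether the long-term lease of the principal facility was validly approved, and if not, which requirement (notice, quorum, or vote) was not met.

Valid — all requirements satisfied.

Notice: 5 days given; 4 required (5 ≥ 4). Satisfied.
Quorum: 15 present, but the 2 interested directors do not count, leaving 13. Quorum is 6. Satisfied.
Vote: the long-term lease of the principal facility requires three-fifths of the disinterested directors present (15 − 2 = 13). 3/5 of 13 = 7.80, rounded up to 8, so 8 affirmative votes are needed; 8 voted in favor. Satisfied.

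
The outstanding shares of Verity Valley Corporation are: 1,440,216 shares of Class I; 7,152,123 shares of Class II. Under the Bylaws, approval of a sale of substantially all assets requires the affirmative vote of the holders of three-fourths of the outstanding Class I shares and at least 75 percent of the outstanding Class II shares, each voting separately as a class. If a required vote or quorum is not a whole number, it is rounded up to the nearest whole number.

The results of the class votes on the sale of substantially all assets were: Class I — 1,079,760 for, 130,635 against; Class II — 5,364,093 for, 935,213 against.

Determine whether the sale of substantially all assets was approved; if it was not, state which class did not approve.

Not approved — the Class I shares did not give the required vote.

Class I: 3/4 of 1440216 = 1080162; 1,080,162 required, 1,079,760 in favor — not approved.
Class II: 3/4 of 7152123 = 5364092.25, rounded up to 5364093; 5,364,093 required, 5,364,093 in favor — approved.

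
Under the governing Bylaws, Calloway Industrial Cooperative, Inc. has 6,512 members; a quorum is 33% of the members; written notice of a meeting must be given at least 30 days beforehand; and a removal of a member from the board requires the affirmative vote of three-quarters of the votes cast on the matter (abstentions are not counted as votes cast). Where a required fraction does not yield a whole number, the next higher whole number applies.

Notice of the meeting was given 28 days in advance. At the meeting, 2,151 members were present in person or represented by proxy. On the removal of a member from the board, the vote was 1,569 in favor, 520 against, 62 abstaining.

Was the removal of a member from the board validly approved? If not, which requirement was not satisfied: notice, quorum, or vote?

Invalid — notice requirement not satisfied.

Notice: 28 days given; 30 required. Not satisfied.
Quorum: 33% of 6,512 = 2,148.96, rounded up to 2,149; 2,151 present. Satisfied.
Vote: requires three-fourths of the votes cast (2,151 − 62 abstaining = 2,089); 3/4 of 2089 = 1566.75, rounded up to 1567, so 1,567 needed; 1,569 in favor. Satisfied.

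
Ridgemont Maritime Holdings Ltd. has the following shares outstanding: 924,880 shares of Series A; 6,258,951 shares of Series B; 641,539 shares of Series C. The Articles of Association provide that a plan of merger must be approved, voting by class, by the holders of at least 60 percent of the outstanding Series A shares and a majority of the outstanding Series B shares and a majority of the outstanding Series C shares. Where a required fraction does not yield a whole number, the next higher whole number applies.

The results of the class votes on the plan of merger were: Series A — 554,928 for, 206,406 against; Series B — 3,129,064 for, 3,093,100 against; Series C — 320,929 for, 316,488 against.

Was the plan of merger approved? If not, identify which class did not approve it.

Not approved — the Series B shares did not give the required vote.

Series A: 3/5 of 924880 = 554928; 554,928 required, 554,928 in favor — approved.
Series B: a majority of 6258951 is 3129476; 3,129,476 required, 3,129,064 in favor — not approved.
Series C: a majority of 641539 is 320770; 320,770 required, 320,929 in favor — approved.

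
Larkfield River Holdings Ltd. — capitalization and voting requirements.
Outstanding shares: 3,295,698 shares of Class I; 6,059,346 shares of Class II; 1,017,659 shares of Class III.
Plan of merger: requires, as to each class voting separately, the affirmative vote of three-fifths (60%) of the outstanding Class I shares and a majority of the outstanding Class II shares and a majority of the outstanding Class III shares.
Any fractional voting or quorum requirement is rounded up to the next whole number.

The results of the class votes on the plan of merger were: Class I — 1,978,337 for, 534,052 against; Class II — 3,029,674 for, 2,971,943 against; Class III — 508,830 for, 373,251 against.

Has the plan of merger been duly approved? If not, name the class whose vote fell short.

Approved — every class gave the required vote.

Class I: 3/5 of 3295698 = 1977418.80, rounded up to 1977419; 1,977,419 required, 1,978,337 in favor — approved.
Class II: a majority of 6059346 is 3029674; 3,029,674 required, 3,029,674 in favor — approved.
Class III: a majority of 1017659 is 508830; 508,830 required, 508,830 in favor — approved.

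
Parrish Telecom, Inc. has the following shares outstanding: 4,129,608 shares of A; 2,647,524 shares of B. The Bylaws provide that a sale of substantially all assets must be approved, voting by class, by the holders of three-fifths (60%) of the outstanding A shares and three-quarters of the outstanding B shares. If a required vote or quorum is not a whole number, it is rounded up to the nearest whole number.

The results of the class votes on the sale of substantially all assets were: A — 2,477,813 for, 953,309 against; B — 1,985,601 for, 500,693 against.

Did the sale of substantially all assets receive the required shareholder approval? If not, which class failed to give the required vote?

A: 3/5 of 4129608 = 2477764.80, rounded up to 2477765; 2,477,765 required, 2,477,813 in favor — approved.
B: 3/4 of 2647524 = 1985643; 1,985,643 required, 1,985,601 in favor — not approved.

Not approved — the B shares did not give the required vote.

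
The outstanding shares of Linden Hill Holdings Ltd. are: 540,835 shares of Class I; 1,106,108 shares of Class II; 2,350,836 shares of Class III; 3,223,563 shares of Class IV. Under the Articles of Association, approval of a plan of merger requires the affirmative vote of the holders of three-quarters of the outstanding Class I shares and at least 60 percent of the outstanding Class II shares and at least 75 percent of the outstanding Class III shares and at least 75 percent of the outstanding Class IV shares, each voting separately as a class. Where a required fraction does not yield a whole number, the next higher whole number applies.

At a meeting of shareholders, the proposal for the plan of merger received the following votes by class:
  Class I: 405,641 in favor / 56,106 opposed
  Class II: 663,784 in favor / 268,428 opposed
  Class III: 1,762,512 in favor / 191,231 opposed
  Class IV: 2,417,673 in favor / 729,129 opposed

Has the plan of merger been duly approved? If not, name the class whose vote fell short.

Class I: 3/4 of 540835 = 405626.25, rounded up to 405627; 405,627 required, 405,641 in favor — approved.
Class II: 3/5 of 1106108 = 663664.80, rounded up to 663665; 663,665 required, 663,784 in favor — approved.
Class III: 3/4 of 2350836 = 1763127; 1,763,127 required, 1,762,512 in favor — not approved.
Class IV: 3/4 of 3223563 = 2417672.25, rounded up to 2417673; 2,417,673 required, 2,417,673 in favor — approved.

Not approved — the Class III shares did not give the required vote.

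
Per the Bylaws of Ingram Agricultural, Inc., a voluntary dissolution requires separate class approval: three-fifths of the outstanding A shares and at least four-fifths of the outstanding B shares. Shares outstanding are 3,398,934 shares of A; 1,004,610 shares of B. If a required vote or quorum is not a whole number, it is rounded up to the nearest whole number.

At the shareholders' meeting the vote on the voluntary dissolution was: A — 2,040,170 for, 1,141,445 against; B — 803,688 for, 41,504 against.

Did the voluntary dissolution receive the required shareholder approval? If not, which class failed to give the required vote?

A: 3/5 of 3398934 = 2039360.40, rounded up to 2039361; 2,039,361 required, 2,040,170 in favor — approved.
B: 4/5 of 1004610 = 803688; 803,688 required, 803,688 in favor — approved.

Approved — every class gave the required vote.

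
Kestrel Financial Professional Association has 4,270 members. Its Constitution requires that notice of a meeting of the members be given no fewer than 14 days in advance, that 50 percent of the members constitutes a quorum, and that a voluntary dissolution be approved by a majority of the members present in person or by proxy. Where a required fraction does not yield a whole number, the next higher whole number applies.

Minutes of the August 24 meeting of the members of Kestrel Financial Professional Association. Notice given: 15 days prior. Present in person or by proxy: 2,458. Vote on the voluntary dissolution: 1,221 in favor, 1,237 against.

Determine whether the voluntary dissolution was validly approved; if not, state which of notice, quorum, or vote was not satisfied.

Notice: 15 days given; 14 required. Satisfied.
Quorum: 50% of 4,270 = 2,135; 2,458 present. Satisfied.
Vote: requires a majority of those present (2,458); a majority of 2458 is 1230, so 1,230 needed; 1,221 in favor. Not satisfied.

Invalid — vote requirement not satisfied.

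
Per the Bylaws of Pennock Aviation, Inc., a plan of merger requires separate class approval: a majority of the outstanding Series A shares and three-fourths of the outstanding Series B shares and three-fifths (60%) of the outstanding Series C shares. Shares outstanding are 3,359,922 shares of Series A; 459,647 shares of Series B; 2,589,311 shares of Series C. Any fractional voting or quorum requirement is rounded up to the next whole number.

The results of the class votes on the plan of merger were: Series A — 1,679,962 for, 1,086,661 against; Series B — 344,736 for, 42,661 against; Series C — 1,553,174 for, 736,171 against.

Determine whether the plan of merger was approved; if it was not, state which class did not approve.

Not approved — the Series C shares did not give the required vote.

Series A: a majority of 3359922 is 1679962; 1,679,962 required, 1,679,962 in favor — approved.
Series B: 3/4 of 459647 = 344735.25, rounded up to 344736; 344,736 required, 344,736 in favor — approved.
Series C: 3/5 of 2589311 = 1553586.60, rounded up to 1553587; 1,553,587 required, 1,553,174 in favor — not approved.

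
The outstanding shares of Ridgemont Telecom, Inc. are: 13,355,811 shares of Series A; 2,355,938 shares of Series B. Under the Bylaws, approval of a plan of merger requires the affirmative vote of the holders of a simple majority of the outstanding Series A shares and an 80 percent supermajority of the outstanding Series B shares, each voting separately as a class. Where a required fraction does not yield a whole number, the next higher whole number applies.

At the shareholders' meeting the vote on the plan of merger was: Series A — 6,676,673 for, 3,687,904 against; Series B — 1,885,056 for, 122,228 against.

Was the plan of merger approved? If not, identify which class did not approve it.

Series A: a majority of 13355811 is 6677906; 6,677,906 required, 6,676,673 in favor — not approved.
Series B: 4/5 of 2355938 = 1884750.40, rounded up to 1884751; 1,884,751 required, 1,885,056 in favor — approved.

Not approved — the Series A shares did not give the required vote.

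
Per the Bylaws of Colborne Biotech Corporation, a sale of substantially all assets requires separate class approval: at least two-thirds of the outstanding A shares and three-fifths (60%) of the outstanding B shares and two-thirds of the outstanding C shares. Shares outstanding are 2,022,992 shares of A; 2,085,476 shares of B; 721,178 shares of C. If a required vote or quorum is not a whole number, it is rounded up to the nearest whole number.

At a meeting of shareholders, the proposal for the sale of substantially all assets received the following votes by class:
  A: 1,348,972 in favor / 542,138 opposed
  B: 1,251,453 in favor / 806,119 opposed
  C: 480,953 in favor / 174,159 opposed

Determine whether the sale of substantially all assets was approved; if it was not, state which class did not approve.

Approved — every class gave the required vote.

A: 2/3 of 2022992 = 1348661.33, rounded up to 1348662; 1,348,662 required, 1,348,972 in favor — approved.
B: 3/5 of 2085476 = 1251285.60, rounded up to 1251286; 1,251,286 required, 1,251,453 in favor — approved.
C: 2/3 of 721178 = 480785.33, rounded up to 480786; 480,786 required, 480,953 in favor — approved.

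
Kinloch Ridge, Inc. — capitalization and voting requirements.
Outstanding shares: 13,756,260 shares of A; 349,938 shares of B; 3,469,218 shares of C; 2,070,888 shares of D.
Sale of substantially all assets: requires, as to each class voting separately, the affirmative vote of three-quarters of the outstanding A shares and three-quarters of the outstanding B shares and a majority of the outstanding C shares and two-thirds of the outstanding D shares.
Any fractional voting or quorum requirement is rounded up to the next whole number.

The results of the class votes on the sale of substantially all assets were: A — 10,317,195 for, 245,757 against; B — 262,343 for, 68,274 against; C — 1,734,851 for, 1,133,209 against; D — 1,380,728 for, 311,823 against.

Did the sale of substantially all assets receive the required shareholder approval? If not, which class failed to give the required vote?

A: 3/4 of 13756260 = 10317195; 10,317,195 required, 10,317,195 in favor — approved.
B: 3/4 of 349938 = 262453.50, rounded up to 262454; 262,454 required, 262,343 in favor — not approved.
C: a majority of 3469218 is 1734610; 1,734,610 required, 1,734,851 in favor — approved.
D: 2/3 of 2070888 = 1380592; 1,380,592 required, 1,380,728 in favor — approved.

Not approved — the B shares did not give the required vote.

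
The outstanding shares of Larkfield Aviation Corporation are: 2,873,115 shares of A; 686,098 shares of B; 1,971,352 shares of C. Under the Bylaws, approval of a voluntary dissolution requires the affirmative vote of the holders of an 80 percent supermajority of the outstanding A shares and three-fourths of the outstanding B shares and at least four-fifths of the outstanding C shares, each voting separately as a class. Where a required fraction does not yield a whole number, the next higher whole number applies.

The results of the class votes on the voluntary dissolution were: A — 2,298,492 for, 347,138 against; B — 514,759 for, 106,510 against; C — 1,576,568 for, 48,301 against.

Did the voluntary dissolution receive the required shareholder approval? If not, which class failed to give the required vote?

A: 4/5 of 2873115 = 2298492; 2,298,492 required, 2,298,492 in favor — approved.
B: 3/4 of 686098 = 514573.50, rounded up to 514574; 514,574 required, 514,759 in favor — approved.
C: 4/5 of 1971352 = 1577081.60, rounded up to 1577082; 1,577,082 required, 1,576,568 in favor — not approved.

Not approved — the C shares did not give the required vote.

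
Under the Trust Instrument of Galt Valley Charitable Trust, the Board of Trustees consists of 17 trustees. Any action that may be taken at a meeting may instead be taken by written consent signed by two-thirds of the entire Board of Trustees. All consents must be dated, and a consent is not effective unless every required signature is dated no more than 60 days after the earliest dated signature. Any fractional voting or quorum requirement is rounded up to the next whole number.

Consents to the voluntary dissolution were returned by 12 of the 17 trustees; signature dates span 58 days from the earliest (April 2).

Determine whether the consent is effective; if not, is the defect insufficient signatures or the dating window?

Effective — both the signature and dating-window requirements are satisfied.

Signatures required: two-thirds of 17 — 2/3 of 17 = 11.33, rounded up to 12, so 12 needed; 12 signed. Sufficient.
Dating window: the latest signature is 58 days after the earliest; the limit is 60 days. Within the window.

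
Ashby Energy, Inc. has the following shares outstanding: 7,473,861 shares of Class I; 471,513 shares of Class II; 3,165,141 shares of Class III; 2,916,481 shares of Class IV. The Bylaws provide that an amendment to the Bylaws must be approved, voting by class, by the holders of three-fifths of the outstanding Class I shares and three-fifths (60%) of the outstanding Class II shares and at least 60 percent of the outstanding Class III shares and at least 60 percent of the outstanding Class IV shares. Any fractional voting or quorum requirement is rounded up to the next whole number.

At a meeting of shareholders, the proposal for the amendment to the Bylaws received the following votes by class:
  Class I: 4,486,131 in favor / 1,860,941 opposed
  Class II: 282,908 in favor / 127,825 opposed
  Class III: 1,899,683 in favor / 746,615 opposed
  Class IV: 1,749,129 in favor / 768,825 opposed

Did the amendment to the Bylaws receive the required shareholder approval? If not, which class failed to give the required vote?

Class I: 3/5 of 7473861 = 4484316.60, rounded up to 4484317; 4,484,317 required, 4,486,131 in favor — approved.
Class II: 3/5 of 471513 = 282907.80, rounded up to 282908; 282,908 required, 282,908 in favor — approved.
Class III: 3/5 of 3165141 = 1899084.60, rounded up to 1899085; 1,899,085 required, 1,899,683 in favor — approved.
Class IV: 3/5 of 2916481 = 1749888.60, rounded up to 1749889; 1,749,889 required, 1,749,129 in favor — not approved.

Not approved — the Class IV shares did not give the required vote.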